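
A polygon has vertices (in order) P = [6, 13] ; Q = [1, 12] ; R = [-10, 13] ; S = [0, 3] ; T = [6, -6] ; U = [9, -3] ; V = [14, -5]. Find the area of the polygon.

Σ = (59) + (133) + (-30) + (-18) + (36) + (-3) + (212) = 389
Area = |Σ|/2 = 194.5.

194.5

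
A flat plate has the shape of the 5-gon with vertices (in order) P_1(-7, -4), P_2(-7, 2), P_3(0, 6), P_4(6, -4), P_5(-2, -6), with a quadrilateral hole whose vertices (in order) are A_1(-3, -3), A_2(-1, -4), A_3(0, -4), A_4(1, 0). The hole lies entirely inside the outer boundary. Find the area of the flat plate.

Outer boundary:
Cross-terms: -42, -42, -36, -44, -34  ⇒  Σ = -198
Area = |Σ|/2 = 99.
Hole:
Apply the surveyor's formula: 2A = Σ (x_i·y_{i+1} − x_{i+1}·y_i), indices taken mod 4.
Σ = (9) + (4) + (4) + (-3) = 14
Area = |Σ|/2 = 7.
Net area = 99 − 7 = 92.

92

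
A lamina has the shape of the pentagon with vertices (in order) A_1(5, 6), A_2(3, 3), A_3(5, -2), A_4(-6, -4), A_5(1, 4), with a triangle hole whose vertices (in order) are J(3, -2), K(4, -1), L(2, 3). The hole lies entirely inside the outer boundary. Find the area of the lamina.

Outer boundary:
Apply the shoelace formula: 2A = Σ (x_i·y_{i+1} − x_{i+1}·y_i), indices taken mod 5.
Σ = (-3) + (-21) + (-32) + (-20) + (-14) = -90
Area = |Σ|/2 = 45.
Hole:
Apply Gauss's area formula: 2A = Σ (x_i·y_{i+1} − x_{i+1}·y_i), indices taken mod 3.
Cross-terms: 5, 14, -13  ⇒  Σ = 6
Area = |Σ|/2 = 3.
Net area = 45 − 3 = 42.

42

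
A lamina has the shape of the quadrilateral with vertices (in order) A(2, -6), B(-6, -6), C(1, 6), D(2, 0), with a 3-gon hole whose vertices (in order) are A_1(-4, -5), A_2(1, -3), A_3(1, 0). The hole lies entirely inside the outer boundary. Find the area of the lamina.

Outer boundary:
Apply the surveyor's formula: 2A = Σ (x_i·y_{i+1} − x_{i+1}·y_i), indices taken mod 4.
Cross-terms: -48, -30, -12, -12  ⇒  Σ = -102
Area = |Σ|/2 = 51.
Hole:
Σ = (17) + (3) + (-5) = 15
Area = |Σ|/2 = 7.5.
Net area = 51 − 7.5 = 43.5.

43.5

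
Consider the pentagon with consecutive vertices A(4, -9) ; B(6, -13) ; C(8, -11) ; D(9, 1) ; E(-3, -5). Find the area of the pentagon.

76

Σ = (2) + (38) + (107) + (-42) + (47) = 152
Area = |Σ|/2 = 76.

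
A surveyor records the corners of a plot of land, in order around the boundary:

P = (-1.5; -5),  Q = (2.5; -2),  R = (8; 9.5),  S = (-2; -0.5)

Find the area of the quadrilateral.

Apply the shoelace formula: 2A = Σ (x_i·y_{i+1} − x_{i+1}·y_i), indices taken mod 4.
Σ = (15.5) + (39.75) + (15) + (9.25) = 79.5
Area = |Σ|/2 = 39.75.

39.75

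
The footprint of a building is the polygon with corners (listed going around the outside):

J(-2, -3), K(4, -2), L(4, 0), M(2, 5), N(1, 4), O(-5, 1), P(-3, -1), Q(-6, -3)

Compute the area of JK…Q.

45.5

Σ = (16) + (8) + (20) + (3) + (21) + (8) + (3) + (12) = 91
Area = |Σ|/2 = 45.5.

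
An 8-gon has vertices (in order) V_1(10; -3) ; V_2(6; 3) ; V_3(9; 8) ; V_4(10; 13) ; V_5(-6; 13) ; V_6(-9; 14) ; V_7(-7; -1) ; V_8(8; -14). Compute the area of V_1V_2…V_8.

338

V_1→V_2: (10)(3) − (6)(-3) = 48
V_2→V_3: (6)(8) − (9)(3) = 21
V_3→V_4: (9)(13) − (10)(8) = 37
V_4→V_5: (10)(13) − (-6)(13) = 208
V_5→V_6: (-6)(14) − (-9)(13) = 33
V_6→V_7: (-9)(-1) − (-7)(14) = 107
V_7→V_8: (-7)(-14) − (8)(-1) = 106
V_8→V_1: (8)(-3) − (10)(-14) = 116
Σ = 676
Area = |Σ|/2 = 338.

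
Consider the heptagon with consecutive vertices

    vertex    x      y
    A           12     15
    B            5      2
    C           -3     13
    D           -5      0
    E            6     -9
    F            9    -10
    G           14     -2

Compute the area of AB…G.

253.5

Apply the surveyor's formula: 2A = Σ (x_i·y_{i+1} − x_{i+1}·y_i), indices taken mod 7.
Cross-terms: -51, 71, 65, 45, 21, 122, 234  ⇒  Σ = 507
Area = |Σ|/2 = 253.5.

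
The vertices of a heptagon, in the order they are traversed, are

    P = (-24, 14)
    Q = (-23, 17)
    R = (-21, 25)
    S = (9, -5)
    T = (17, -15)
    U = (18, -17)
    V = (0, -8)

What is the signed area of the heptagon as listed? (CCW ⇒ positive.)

Apply the surveyor's formula: 2A = Σ (x_i·y_{i+1} − x_{i+1}·y_i), indices taken mod 7.
Σ = (-86) + (-218) + (-120) + (-50) + (-19) + (-144) + (-192) = -829
Signed area = Σ/2 = -414.5 (negative ⇒ clockwise traversal).

-414.5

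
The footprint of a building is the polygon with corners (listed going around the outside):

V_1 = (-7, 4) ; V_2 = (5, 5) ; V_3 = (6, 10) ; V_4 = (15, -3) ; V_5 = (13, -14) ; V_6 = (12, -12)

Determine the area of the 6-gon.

Σ = (-55) + (20) + (-168) + (-171) + (12) + (-36) = -398
Area = |Σ|/2 = 199.

199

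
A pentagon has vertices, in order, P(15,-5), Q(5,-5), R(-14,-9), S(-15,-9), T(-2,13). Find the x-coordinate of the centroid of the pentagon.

Apply Gauss's area formula. First the cross-terms c_i = x_i·y_{i+1} − x_{i+1}·y_i:
  -50, -115, -9, -213, -185  ⇒  2A = -572, A = -286.
Then Σ (x_i + x_{i+1})·c_i = 1512, so x̄ = 1512 / (6·(-286)) = -126/143.

-126/143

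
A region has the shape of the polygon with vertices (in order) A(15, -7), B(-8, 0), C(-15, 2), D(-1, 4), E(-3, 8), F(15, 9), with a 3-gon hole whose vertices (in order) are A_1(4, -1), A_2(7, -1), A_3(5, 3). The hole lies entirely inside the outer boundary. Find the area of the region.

Outer boundary:
Apply Gauss's area formula: 2A = Σ (x_i·y_{i+1} − x_{i+1}·y_i), indices taken mod 6.
A→B: (15)(0) − (-8)(-7) = -56
B→C: (-8)(2) − (-15)(0) = -16
C→D: (-15)(4) − (-1)(2) = -58
D→E: (-1)(8) − (-3)(4) = 4
E→F: (-3)(9) − (15)(8) = -147
F→A: (15)(-7) − (15)(9) = -240
Σ = -513
Area = |Σ|/2 = 256.5.
Hole:
Σ = (3) + (26) + (-17) = 12
Area = |Σ|/2 = 6.
Net area = 256.5 − 6 = 250.5.

250.5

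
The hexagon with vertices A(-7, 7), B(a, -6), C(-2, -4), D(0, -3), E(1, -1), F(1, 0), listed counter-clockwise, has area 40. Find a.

-3

The doubled signed area Σ (x_i y_{i+1} − x_{i+1} y_i) is linear in a.
With a=0 it equals 47; the coefficient of a is -11 (from the two edges through B).
So -11·a + 47 = 2·40 = 80 ⇒ a = -3.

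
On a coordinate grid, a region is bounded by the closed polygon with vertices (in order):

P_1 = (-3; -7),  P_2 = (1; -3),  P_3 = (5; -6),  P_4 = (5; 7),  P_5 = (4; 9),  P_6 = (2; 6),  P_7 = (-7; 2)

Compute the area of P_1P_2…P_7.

Apply Gauss's area formula: 2A = Σ (x_i·y_{i+1} − x_{i+1}·y_i), indices taken mod 7.
Σ = (16) + (9) + (65) + (17) + (6) + (46) + (55) = 214
Area = |Σ|/2 = 107.

107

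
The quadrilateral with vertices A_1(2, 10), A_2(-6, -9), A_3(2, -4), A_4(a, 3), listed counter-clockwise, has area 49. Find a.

Write out the shoelace sum; only the two edges meeting at A_4 involve a:
2·Area = [(2·3 − a·(-4)) + (a·10 − 2·3)] + 84
       = 14·a + 84 = 98
⇒ a = 1.

1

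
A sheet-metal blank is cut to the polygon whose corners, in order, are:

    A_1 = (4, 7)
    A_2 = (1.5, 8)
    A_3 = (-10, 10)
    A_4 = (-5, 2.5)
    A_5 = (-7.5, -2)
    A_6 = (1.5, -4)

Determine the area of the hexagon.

Cross-terms: 21.5, 95, 25, 28.75, 33, 26.5  ⇒  Σ = 229.75
Area = |Σ|/2 = 114.875.

114.875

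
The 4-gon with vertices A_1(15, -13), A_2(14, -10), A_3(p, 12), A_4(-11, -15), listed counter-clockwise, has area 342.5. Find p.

3

The doubled signed area Σ (x_i y_{i+1} − x_{i+1} y_i) is linear in p.
With p=0 it equals 700; the coefficient of p is -5 (from the two edges through A_3).
So -5·p + 700 = 2·342.5 = 685 ⇒ p = 3.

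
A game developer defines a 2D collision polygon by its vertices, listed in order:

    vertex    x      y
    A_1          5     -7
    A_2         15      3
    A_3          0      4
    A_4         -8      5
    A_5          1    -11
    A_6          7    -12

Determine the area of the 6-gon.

Apply the surveyor's formula: 2A = Σ (x_i·y_{i+1} − x_{i+1}·y_i), indices taken mod 6.
Σ = (120) + (60) + (32) + (83) + (65) + (11) = 371
Area = |Σ|/2 = 185.5.

185.5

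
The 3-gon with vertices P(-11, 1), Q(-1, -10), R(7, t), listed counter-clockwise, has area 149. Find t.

Write out the shoelace sum; only the two edges meeting at R involve t:
2·Area = [((-1)·t − 7·(-10)) + (7·1 − (-11)·t)] + 111
       = 10·t + 188 = 298
⇒ t = 11.

11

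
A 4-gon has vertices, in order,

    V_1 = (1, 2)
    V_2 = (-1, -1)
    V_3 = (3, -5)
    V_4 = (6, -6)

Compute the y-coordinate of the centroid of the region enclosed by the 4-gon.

Apply the shoelace formula. First the cross-terms c_i = x_i·y_{i+1} − x_{i+1}·y_i:
  1, 8, 12, 18  ⇒  2A = 39, A = 19.5.
Then Σ (y_i + y_{i+1})·c_i = -251, so ȳ = -251 / (6·19.5) = -251/117.

-251/117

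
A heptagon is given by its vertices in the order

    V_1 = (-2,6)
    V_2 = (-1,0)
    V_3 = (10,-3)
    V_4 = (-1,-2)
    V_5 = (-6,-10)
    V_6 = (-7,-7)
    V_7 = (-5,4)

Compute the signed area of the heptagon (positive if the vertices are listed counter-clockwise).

-64.5

Apply Gauss's area formula: 2A = Σ (x_i·y_{i+1} − x_{i+1}·y_i), indices taken mod 7.
Cross-terms: 6, 3, -23, -2, -28, -63, -22  ⇒  Σ = -129
Signed area = Σ/2 = -64.5 (negative ⇒ clockwise traversal).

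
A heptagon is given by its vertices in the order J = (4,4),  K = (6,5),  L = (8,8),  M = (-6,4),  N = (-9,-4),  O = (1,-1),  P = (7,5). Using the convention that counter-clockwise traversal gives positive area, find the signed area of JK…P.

Σ = (-4) + (8) + (80) + (60) + (13) + (12) + (8) = 177
Signed area = Σ/2 = 88.5 (positive ⇒ counter-clockwise traversal).

88.5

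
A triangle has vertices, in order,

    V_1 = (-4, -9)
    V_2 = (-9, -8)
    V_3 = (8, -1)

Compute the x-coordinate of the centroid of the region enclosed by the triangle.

-5/3

Apply the surveyor's formula. First the cross-terms c_i = x_i·y_{i+1} − x_{i+1}·y_i:
  -49, 73, -76  ⇒  2A = -52, A = -26.
Then Σ (x_i + x_{i+1})·c_i = 260, so x̄ = 260 / (6·(-26)) = -5/3.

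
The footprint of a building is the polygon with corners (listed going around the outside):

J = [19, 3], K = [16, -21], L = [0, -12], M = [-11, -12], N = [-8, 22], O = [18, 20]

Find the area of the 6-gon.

Σ = (-447) + (-192) + (-132) + (-338) + (-556) + (-326) = -1991
Area = |Σ|/2 = 995.5.

995.5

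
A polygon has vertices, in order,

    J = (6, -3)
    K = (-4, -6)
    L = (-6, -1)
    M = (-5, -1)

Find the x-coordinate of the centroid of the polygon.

Apply the surveyor's formula. First the cross-terms c_i = x_i·y_{i+1} − x_{i+1}·y_i:
  -48, -32, 1, 21  ⇒  2A = -58, A = -29.
Then Σ (x_i + x_{i+1})·c_i = 234, so x̄ = 234 / (6·(-29)) = -39/29.

-39/29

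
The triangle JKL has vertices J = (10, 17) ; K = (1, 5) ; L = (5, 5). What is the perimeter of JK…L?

32

|JK| = √((-9)² + (-12)²) = √225 = 15
|KL| = √((4)² + (0)²) = √16 = 4
|LJ| = √((5)² + (12)²) = √169 = 13
Perimeter = 15 + 4 + 13 = 32.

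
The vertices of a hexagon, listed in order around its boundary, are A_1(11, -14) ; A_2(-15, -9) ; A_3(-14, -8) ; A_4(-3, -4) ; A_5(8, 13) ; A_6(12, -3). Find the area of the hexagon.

Apply Gauss's area formula: 2A = Σ (x_i·y_{i+1} − x_{i+1}·y_i), indices taken mod 6.
Σ = (-309) + (-6) + (32) + (-7) + (-180) + (-135) = -605
Area = |Σ|/2 = 302.5.

302.5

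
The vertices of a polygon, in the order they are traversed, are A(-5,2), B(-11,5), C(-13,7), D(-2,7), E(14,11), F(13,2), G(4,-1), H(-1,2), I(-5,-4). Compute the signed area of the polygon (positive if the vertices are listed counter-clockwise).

Σ = (-3) + (-12) + (-77) + (-120) + (-115) + (-21) + (7) + (14) + (-30) = -357
Signed area = Σ/2 = -178.5 (negative ⇒ clockwise traversal).

-178.5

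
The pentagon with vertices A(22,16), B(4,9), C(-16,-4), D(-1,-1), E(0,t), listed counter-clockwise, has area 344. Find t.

The doubled signed area Σ (x_i y_{i+1} − x_{i+1} y_i) is linear in t.
With t=0 it equals 274; the coefficient of t is -23 (from the two edges through E).
So -23·t + 274 = 2·344 = 688 ⇒ t = -18.

-18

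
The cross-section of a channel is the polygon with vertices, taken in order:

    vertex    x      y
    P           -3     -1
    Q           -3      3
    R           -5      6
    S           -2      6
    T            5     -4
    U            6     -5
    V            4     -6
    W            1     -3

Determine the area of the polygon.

44

Cross-terms: -12, -3, -18, -22, -1, -16, -6, -10  ⇒  Σ = -88
Area = |Σ|/2 = 44.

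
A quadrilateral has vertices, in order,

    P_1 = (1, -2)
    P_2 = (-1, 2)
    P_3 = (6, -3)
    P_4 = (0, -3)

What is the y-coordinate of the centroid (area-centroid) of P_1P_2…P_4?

-17/12

Apply the shoelace (surveyor's) formula. First the cross-terms c_i = x_i·y_{i+1} − x_{i+1}·y_i:
  0, -9, -18, 3  ⇒  2A = -24, A = -12.
Then Σ (y_i + y_{i+1})·c_i = 102, so ȳ = 102 / (6·(-12)) = -17/12.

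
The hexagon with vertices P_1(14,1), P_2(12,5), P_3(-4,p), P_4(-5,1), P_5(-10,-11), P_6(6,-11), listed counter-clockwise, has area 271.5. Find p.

The doubled signed area Σ (x_i y_{i+1} − x_{i+1} y_i) is linear in p.
With p=0 it equals 475; the coefficient of p is 17 (from the two edges through P_3).
So 17·p + 475 = 2·271.5 = 543 ⇒ p = 4.

4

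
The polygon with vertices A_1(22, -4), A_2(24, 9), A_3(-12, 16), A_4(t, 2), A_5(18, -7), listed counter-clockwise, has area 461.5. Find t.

-5

The doubled signed area Σ (x_i y_{i+1} − x_{i+1} y_i) is linear in t.
With t=0 it equals 808; the coefficient of t is -23 (from the two edges through A_4).
So -23·t + 808 = 2·461.5 = 923 ⇒ t = -5.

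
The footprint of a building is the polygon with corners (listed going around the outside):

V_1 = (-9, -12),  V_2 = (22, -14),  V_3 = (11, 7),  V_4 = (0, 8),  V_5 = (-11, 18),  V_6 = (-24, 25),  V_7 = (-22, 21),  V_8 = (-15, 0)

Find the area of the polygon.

Apply the shoelace formula: 2A = Σ (x_i·y_{i+1} − x_{i+1}·y_i), indices taken mod 8.
Σ = (390) + (308) + (88) + (88) + (157) + (46) + (315) + (180) = 1572
Area = |Σ|/2 = 786.

786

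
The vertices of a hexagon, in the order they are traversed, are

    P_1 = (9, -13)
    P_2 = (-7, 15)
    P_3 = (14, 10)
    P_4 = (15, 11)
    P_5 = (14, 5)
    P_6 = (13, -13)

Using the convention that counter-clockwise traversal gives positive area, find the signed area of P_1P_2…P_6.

Apply the shoelace formula: 2A = Σ (x_i·y_{i+1} − x_{i+1}·y_i), indices taken mod 6.
Σ = (44) + (-280) + (4) + (-79) + (-247) + (-52) = -610
Signed area = Σ/2 = -305 (negative ⇒ clockwise traversal).

-305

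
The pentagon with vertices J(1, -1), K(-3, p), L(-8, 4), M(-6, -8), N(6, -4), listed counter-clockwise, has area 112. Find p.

The doubled signed area Σ (x_i y_{i+1} − x_{i+1} y_i) is linear in p.
With p=0 it equals 143; the coefficient of p is 9 (from the two edges through K).
So 9·p + 143 = 2·112 = 224 ⇒ p = 9.

9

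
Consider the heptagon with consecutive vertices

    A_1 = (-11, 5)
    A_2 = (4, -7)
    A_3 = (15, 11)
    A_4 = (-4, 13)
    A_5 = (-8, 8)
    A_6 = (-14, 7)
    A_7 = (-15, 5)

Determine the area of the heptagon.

294

Apply Gauss's area formula: 2A = Σ (x_i·y_{i+1} − x_{i+1}·y_i), indices taken mod 7.
Σ = (57) + (149) + (239) + (72) + (56) + (35) + (-20) = 588
Area = |Σ|/2 = 294.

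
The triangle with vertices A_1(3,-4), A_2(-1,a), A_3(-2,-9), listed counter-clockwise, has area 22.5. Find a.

1

Write out the shoelace sum; only the two edges meeting at A_2 involve a:
2·Area = [(3·a − (-1)·(-4)) + ((-1)·(-9) − (-2)·a)] + 35
       = 5·a + 40 = 45
⇒ a = 1.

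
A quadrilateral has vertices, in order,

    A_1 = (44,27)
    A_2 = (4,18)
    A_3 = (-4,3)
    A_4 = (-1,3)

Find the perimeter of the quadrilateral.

|A_1A_2| = √((-40)² + (-9)²) = √1681 = 41
|A_2A_3| = √((-8)² + (-15)²) = √289 = 17
|A_3A_4| = √((3)² + (0)²) = √9 = 3
|A_4A_1| = √((45)² + (24)²) = √2601 = 51
Perimeter = 41 + 17 + 3 + 51 = 112.

112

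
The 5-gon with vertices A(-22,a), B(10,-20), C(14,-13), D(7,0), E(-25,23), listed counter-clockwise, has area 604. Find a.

4

Write out the shoelace sum; only the two edges meeting at A involve a:
2·Area = [((-25)·a − (-22)·23) + ((-22)·(-20) − 10·a)] + 402
       = -35·a + 1348 = 1208
⇒ a = 4.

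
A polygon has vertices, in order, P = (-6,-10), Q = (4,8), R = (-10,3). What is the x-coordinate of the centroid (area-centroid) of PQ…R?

Apply the shoelace (surveyor's) formula. First the cross-terms c_i = x_i·y_{i+1} − x_{i+1}·y_i:
  -8, 92, 118  ⇒  2A = 202, A = 101.
Then Σ (x_i + x_{i+1})·c_i = -2424, so x̄ = -2424 / (6·101) = -4.

-4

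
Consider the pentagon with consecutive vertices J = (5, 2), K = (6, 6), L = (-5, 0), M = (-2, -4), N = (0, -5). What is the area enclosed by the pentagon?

51.5

Apply the shoelace (surveyor's) formula: 2A = Σ (x_i·y_{i+1} − x_{i+1}·y_i), indices taken mod 5.
Cross-terms: 18, 30, 20, 10, 25  ⇒  Σ = 103
Area = |Σ|/2 = 51.5.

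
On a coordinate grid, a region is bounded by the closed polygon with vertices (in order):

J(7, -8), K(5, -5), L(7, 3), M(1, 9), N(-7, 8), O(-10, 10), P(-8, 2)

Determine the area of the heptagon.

Σ = (5) + (50) + (60) + (71) + (10) + (60) + (50) = 306
Area = |Σ|/2 = 153.

153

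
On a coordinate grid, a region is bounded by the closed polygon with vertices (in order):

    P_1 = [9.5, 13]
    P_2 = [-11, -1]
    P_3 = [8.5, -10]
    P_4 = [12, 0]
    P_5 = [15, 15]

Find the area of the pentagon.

302.25

Apply Gauss's area formula: 2A = Σ (x_i·y_{i+1} − x_{i+1}·y_i), indices taken mod 5.
Σ = (133.5) + (118.5) + (120) + (180) + (52.5) = 604.5
Area = |Σ|/2 = 302.25.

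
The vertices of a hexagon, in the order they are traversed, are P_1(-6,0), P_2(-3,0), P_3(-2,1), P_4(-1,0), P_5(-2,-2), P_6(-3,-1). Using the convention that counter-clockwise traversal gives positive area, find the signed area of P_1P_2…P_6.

Apply Gauss's area formula: 2A = Σ (x_i·y_{i+1} − x_{i+1}·y_i), indices taken mod 6.
Σ = (0) + (-3) + (1) + (2) + (-4) + (-6) = -10
Signed area = Σ/2 = -5 (negative ⇒ clockwise traversal).

-5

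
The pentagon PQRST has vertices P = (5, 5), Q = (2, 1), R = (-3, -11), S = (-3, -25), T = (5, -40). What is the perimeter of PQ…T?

94

|PQ| = √((-3)² + (-4)²) = √25 = 5
|QR| = √((-5)² + (-12)²) = √169 = 13
|RS| = √((0)² + (-14)²) = √196 = 14
|ST| = √((8)² + (-15)²) = √289 = 17
|TP| = √((0)² + (45)²) = √2025 = 45
Perimeter = 5 + 13 + 14 + 17 + 45 = 94.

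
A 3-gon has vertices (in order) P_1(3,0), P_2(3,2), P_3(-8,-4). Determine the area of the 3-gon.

Σ = (6) + (4) + (12) = 22
Area = |Σ|/2 = 11.

11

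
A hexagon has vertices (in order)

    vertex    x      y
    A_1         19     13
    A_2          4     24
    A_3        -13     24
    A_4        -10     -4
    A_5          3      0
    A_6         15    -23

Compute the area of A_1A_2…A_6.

A_1→A_2: (19)(24) − (4)(13) = 404
A_2→A_3: (4)(24) − (-13)(24) = 408
A_3→A_4: (-13)(-4) − (-10)(24) = 292
A_4→A_5: (-10)(0) − (3)(-4) = 12
A_5→A_6: (3)(-23) − (15)(0) = -69
A_6→A_1: (15)(13) − (19)(-23) = 632
Σ = 1679
Area = |Σ|/2 = 839.5.

839.5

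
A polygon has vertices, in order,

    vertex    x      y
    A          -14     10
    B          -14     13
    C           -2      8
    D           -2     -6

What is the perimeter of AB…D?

|AB| = √((0)² + (3)²) = √9 = 3
|BC| = √((12)² + (-5)²) = √169 = 13
|CD| = √((0)² + (-14)²) = √196 = 14
|DA| = √((-12)² + (16)²) = √400 = 20
Perimeter = 3 + 13 + 14 + 20 = 50.

50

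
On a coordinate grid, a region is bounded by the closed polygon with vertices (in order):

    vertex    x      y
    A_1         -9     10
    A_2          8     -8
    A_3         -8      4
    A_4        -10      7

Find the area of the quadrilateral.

Σ = (-8) + (-32) + (-16) + (-37) = -93
Area = |Σ|/2 = 46.5.

46.5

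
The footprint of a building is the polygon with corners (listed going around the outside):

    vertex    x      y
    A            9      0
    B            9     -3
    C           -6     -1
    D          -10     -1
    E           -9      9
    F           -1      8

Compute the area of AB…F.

146

A→B: (9)(-3) − (9)(0) = -27
B→C: (9)(-1) − (-6)(-3) = -27
C→D: (-6)(-1) − (-10)(-1) = -4
D→E: (-10)(9) − (-9)(-1) = -99
E→F: (-9)(8) − (-1)(9) = -63
F→A: (-1)(0) − (9)(8) = -72
Σ = -292
Area = |Σ|/2 = 146.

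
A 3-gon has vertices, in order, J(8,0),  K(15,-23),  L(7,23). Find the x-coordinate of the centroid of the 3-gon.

10

Apply the shoelace (surveyor's) formula. First the cross-terms c_i = x_i·y_{i+1} − x_{i+1}·y_i:
  -184, 506, -184  ⇒  2A = 138, A = 69.
Then Σ (x_i + x_{i+1})·c_i = 4140, so x̄ = 4140 / (6·69) = 10.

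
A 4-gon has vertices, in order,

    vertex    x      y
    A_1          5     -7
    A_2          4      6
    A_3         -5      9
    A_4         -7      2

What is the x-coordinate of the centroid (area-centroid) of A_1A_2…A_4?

Apply the surveyor's formula. First the cross-terms c_i = x_i·y_{i+1} − x_{i+1}·y_i:
  58, 66, 53, 39  ⇒  2A = 216, A = 108.
Then Σ (x_i + x_{i+1})·c_i = -258, so x̄ = -258 / (6·108) = -43/108.

-43/108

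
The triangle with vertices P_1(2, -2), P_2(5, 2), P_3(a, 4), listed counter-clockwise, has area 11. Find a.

Write out the shoelace sum; only the two edges meeting at P_3 involve a:
2·Area = [(5·4 − a·2) + (a·(-2) − 2·4)] + 14
       = -4·a + 26 = 22
⇒ a = 1.

1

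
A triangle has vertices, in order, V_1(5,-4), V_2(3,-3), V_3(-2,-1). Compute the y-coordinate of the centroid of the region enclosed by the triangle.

-8/3

Apply the surveyor's formula. First the cross-terms c_i = x_i·y_{i+1} − x_{i+1}·y_i:
  -3, -9, 13  ⇒  2A = 1, A = 0.5.
Then Σ (y_i + y_{i+1})·c_i = -8, so ȳ = -8 / (6·0.5) = -8/3.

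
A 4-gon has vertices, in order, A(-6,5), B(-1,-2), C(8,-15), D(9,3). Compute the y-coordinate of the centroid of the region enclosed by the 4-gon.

-188/81

Apply the shoelace (surveyor's) formula. First the cross-terms c_i = x_i·y_{i+1} − x_{i+1}·y_i:
  17, 31, 159, 63  ⇒  2A = 270, A = 135.
Then Σ (y_i + y_{i+1})·c_i = -1880, so ȳ = -1880 / (6·135) = -188/81.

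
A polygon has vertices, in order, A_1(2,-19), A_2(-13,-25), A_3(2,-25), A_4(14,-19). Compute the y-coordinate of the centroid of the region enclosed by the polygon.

-199/9

Apply the surveyor's formula. First the cross-terms c_i = x_i·y_{i+1} − x_{i+1}·y_i:
  -297, 375, 312, -228  ⇒  2A = 162, A = 81.
Then Σ (y_i + y_{i+1})·c_i = -10746, so ȳ = -10746 / (6·81) = -199/9.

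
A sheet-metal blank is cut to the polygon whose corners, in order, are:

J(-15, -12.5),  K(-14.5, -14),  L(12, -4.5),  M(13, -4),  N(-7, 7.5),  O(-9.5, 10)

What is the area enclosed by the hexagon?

306

Apply the shoelace (surveyor's) formula: 2A = Σ (x_i·y_{i+1} − x_{i+1}·y_i), indices taken mod 6.
Σ = (28.75) + (233.25) + (10.5) + (69.5) + (1.25) + (268.75) = 612
Area = |Σ|/2 = 306.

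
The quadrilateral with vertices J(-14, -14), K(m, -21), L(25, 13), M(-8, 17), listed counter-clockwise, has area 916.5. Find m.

The doubled signed area Σ (x_i y_{i+1} − x_{i+1} y_i) is linear in m.
With m=0 it equals 1698; the coefficient of m is 27 (from the two edges through K).
So 27·m + 1698 = 2·916.5 = 1833 ⇒ m = 5.

5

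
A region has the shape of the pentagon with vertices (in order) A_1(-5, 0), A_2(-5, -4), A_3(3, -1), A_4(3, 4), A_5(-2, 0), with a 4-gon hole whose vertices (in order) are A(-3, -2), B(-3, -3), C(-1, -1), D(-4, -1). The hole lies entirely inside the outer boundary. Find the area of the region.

Outer boundary:
Apply the surveyor's formula: 2A = Σ (x_i·y_{i+1} − x_{i+1}·y_i), indices taken mod 5.
Σ = (20) + (17) + (15) + (8) + (0) = 60
Area = |Σ|/2 = 30.
Hole:
Apply the shoelace (surveyor's) formula: 2A = Σ (x_i·y_{i+1} − x_{i+1}·y_i), indices taken mod 4.
Σ = (3) + (0) + (-3) + (5) = 5
Area = |Σ|/2 = 2.5.
Net area = 30 − 2.5 = 27.5.

27.5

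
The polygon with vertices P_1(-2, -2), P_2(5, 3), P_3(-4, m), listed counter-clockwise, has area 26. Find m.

The doubled signed area Σ (x_i y_{i+1} − x_{i+1} y_i) is linear in m.
With m=0 it equals 24; the coefficient of m is 7 (from the two edges through P_3).
So 7·m + 24 = 2·26 = 52 ⇒ m = 4.

4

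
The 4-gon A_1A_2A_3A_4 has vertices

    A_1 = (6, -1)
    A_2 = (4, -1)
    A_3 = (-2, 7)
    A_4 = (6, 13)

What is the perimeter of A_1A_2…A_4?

|A_1A_2| = √((-2)² + (0)²) = √4 = 2
|A_2A_3| = √((-6)² + (8)²) = √100 = 10
|A_3A_4| = √((8)² + (6)²) = √100 = 10
|A_4A_1| = √((0)² + (-14)²) = √196 = 14
Perimeter = 2 + 10 + 10 + 14 = 36.

36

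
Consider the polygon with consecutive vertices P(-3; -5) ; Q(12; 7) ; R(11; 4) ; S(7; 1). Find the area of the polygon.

19.5

Apply the surveyor's formula: 2A = Σ (x_i·y_{i+1} − x_{i+1}·y_i), indices taken mod 4.
P→Q: (-3)(7) − (12)(-5) = 39
Q→R: (12)(4) − (11)(7) = -29
R→S: (11)(1) − (7)(4) = -17
S→P: (7)(-5) − (-3)(1) = -32
Σ = -39
Area = |Σ|/2 = 19.5.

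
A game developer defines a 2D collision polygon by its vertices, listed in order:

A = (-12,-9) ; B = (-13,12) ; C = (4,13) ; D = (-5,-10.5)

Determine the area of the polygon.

Apply Gauss's area formula: 2A = Σ (x_i·y_{i+1} − x_{i+1}·y_i), indices taken mod 4.
Σ = (-261) + (-217) + (23) + (-81) = -536
Area = |Σ|/2 = 268.

268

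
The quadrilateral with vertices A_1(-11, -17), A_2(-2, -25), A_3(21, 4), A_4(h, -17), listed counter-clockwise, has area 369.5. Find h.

Write out the shoelace sum; only the two edges meeting at A_4 involve h:
2·Area = [(21·(-17) − h·4) + (h·(-17) − (-11)·(-17))] + 758
       = -21·h + 214 = 739
⇒ h = -25.

-25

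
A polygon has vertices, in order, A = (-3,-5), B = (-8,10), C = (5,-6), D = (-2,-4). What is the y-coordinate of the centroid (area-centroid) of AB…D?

Apply Gauss's area formula. First the cross-terms c_i = x_i·y_{i+1} − x_{i+1}·y_i:
  -70, -2, -32, -2  ⇒  2A = -106, A = -53.
Then Σ (y_i + y_{i+1})·c_i = -20, so ȳ = -20 / (6·(-53)) = 10/159.

10/159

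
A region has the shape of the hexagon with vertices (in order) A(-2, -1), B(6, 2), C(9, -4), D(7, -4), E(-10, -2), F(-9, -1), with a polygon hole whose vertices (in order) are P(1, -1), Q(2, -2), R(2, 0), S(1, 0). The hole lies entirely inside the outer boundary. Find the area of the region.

Outer boundary:
Apply Gauss's area formula: 2A = Σ (x_i·y_{i+1} − x_{i+1}·y_i), indices taken mod 6.
Σ = (2) + (-42) + (-8) + (-54) + (-8) + (7) = -103
Area = |Σ|/2 = 51.5.
Hole:
Σ = (0) + (4) + (0) + (-1) = 3
Area = |Σ|/2 = 1.5.
Net area = 51.5 − 1.5 = 50.

50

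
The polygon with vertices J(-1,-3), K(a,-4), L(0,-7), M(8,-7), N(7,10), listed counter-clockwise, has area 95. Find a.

-3

Write out the shoelace sum; only the two edges meeting at K involve a:
2·Area = [((-1)·(-4) − a·(-3)) + (a·(-7) − 0·(-4))] + 174
       = -4·a + 178 = 190
⇒ a = -3.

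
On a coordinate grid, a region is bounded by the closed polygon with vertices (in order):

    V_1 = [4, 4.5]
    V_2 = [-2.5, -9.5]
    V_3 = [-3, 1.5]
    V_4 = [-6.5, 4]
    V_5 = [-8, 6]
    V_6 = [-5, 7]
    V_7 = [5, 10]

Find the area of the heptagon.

98.375

Apply the shoelace formula: 2A = Σ (x_i·y_{i+1} − x_{i+1}·y_i), indices taken mod 7.
Σ = (-26.75) + (-32.25) + (-2.25) + (-7) + (-26) + (-85) + (-17.5) = -196.75
Area = |Σ|/2 = 98.375.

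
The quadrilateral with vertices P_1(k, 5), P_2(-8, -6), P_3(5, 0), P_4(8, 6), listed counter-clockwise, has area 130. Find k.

-10

Write out the shoelace sum; only the two edges meeting at P_1 involve k:
2·Area = [(8·5 − k·6) + (k·(-6) − (-8)·5)] + 60
       = -12·k + 140 = 260
⇒ k = -10.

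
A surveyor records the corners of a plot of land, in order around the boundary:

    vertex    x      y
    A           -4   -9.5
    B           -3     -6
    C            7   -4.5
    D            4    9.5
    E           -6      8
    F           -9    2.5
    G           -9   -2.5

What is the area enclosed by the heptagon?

201

Σ = (-4.5) + (55.5) + (84.5) + (89) + (57) + (45) + (75.5) = 402
Area = |Σ|/2 = 201.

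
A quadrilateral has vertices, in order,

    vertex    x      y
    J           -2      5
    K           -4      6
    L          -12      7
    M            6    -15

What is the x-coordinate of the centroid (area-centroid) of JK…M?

Apply the surveyor's formula. First the cross-terms c_i = x_i·y_{i+1} − x_{i+1}·y_i:
  8, 44, 138, 0  ⇒  2A = 190, A = 95.
Then Σ (x_i + x_{i+1})·c_i = -1580, so x̄ = -1580 / (6·95) = -158/57.

-158/57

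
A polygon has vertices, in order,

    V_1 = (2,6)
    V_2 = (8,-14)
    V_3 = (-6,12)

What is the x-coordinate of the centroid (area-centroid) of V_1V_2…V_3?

4/3

Apply the surveyor's formula. First the cross-terms c_i = x_i·y_{i+1} − x_{i+1}·y_i:
  -76, 12, -60  ⇒  2A = -124, A = -62.
Then Σ (x_i + x_{i+1})·c_i = -496, so x̄ = -496 / (6·(-62)) = 4/3.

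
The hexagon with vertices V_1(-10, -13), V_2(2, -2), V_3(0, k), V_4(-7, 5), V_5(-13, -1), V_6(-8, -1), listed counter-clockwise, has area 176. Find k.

Write out the shoelace sum; only the two edges meeting at V_3 involve k:
2·Area = [(2·k − 0·(-2)) + (0·5 − (-7)·k)] + 217
       = 9·k + 217 = 352
⇒ k = 15.

15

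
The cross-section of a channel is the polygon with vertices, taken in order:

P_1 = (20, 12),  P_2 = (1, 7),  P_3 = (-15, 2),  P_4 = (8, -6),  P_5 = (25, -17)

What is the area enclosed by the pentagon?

Apply the surveyor's formula: 2A = Σ (x_i·y_{i+1} − x_{i+1}·y_i), indices taken mod 5.
Σ = (128) + (107) + (74) + (14) + (640) = 963
Area = |Σ|/2 = 481.5.

481.5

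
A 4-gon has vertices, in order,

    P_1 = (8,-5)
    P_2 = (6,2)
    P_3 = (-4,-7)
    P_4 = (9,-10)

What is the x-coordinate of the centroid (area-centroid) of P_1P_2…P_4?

Apply the surveyor's formula. First the cross-terms c_i = x_i·y_{i+1} − x_{i+1}·y_i:
  46, -34, 103, 35  ⇒  2A = 150, A = 75.
Then Σ (x_i + x_{i+1})·c_i = 1686, so x̄ = 1686 / (6·75) = 281/75.

281/75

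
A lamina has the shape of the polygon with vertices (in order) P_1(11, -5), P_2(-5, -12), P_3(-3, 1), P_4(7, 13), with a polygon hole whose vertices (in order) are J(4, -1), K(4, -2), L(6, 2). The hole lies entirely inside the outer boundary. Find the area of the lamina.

Outer boundary:
Σ = (-157) + (-41) + (-46) + (-178) = -422
Area = |Σ|/2 = 211.
Hole:
J→K: (4)(-2) − (4)(-1) = -4
K→L: (4)(2) − (6)(-2) = 20
L→J: (6)(-1) − (4)(2) = -14
Σ = 2
Area = |Σ|/2 = 1.
Net area = 211 − 1 = 210.

210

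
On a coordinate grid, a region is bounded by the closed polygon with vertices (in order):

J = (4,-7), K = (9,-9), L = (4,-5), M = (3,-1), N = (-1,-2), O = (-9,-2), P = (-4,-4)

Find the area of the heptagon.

Σ = (27) + (-9) + (11) + (-7) + (-16) + (28) + (44) = 78
Area = |Σ|/2 = 39.

39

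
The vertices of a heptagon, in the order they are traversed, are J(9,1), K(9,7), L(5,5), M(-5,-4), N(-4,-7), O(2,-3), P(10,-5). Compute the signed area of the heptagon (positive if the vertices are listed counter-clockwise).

94.5

Cross-terms: 54, 10, 5, 19, 26, 20, 55  ⇒  Σ = 189
Signed area = Σ/2 = 94.5 (positive ⇒ counter-clockwise traversal).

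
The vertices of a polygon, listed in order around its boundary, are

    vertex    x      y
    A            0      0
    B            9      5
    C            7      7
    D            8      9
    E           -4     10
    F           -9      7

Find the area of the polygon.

106.5

Apply the surveyor's formula: 2A = Σ (x_i·y_{i+1} − x_{i+1}·y_i), indices taken mod 6.
Σ = (0) + (28) + (7) + (116) + (62) + (0) = 213
Area = |Σ|/2 = 106.5.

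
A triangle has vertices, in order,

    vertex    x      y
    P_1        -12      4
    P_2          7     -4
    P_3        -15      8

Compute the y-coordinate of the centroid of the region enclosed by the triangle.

8/3

Apply the surveyor's formula. First the cross-terms c_i = x_i·y_{i+1} − x_{i+1}·y_i:
  20, -4, 36  ⇒  2A = 52, A = 26.
Then Σ (y_i + y_{i+1})·c_i = 416, so ȳ = 416 / (6·26) = 8/3.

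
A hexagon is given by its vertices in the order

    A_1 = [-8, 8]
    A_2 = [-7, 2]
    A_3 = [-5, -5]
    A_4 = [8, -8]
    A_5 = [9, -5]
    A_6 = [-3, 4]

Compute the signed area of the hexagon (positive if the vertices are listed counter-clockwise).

Apply the surveyor's formula: 2A = Σ (x_i·y_{i+1} − x_{i+1}·y_i), indices taken mod 6.
A_1→A_2: (-8)(2) − (-7)(8) = 40
A_2→A_3: (-7)(-5) − (-5)(2) = 45
A_3→A_4: (-5)(-8) − (8)(-5) = 80
A_4→A_5: (8)(-5) − (9)(-8) = 32
A_5→A_6: (9)(4) − (-3)(-5) = 21
A_6→A_1: (-3)(8) − (-8)(4) = 8
Σ = 226
Signed area = Σ/2 = 113 (positive ⇒ counter-clockwise traversal).

113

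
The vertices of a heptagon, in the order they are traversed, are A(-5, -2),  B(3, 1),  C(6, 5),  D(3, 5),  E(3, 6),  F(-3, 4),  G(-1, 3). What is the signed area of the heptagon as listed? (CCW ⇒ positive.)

A→B: (-5)(1) − (3)(-2) = 1
B→C: (3)(5) − (6)(1) = 9
C→D: (6)(5) − (3)(5) = 15
D→E: (3)(6) − (3)(5) = 3
E→F: (3)(4) − (-3)(6) = 30
F→G: (-3)(3) − (-1)(4) = -5
G→A: (-1)(-2) − (-5)(3) = 17
Σ = 70
Signed area = Σ/2 = 35 (positive ⇒ counter-clockwise traversal).

35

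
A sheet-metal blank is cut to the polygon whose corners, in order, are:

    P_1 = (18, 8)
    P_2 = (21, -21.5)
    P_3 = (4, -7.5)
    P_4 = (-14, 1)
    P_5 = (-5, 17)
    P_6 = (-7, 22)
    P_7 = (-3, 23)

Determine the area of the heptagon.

Apply the shoelace (surveyor's) formula: 2A = Σ (x_i·y_{i+1} − x_{i+1}·y_i), indices taken mod 7.
P_1→P_2: (18)(-21.5) − (21)(8) = -555
P_2→P_3: (21)(-7.5) − (4)(-21.5) = -71.5
P_3→P_4: (4)(1) − (-14)(-7.5) = -101
P_4→P_5: (-14)(17) − (-5)(1) = -233
P_5→P_6: (-5)(22) − (-7)(17) = 9
P_6→P_7: (-7)(23) − (-3)(22) = -95
P_7→P_1: (-3)(8) − (18)(23) = -438
Σ = -1484.5
Area = |Σ|/2 = 742.25.

742.25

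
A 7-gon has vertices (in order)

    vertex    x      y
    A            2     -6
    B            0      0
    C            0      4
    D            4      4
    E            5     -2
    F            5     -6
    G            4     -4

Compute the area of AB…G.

38

Apply the surveyor's formula: 2A = Σ (x_i·y_{i+1} − x_{i+1}·y_i), indices taken mod 7.
Cross-terms: 0, 0, -16, -28, -20, 4, -16  ⇒  Σ = -76
Area = |Σ|/2 = 38.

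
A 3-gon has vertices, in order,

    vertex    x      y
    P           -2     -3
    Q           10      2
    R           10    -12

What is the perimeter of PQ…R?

|PQ| = √((12)² + (5)²) = √169 = 13
|QR| = √((0)² + (-14)²) = √196 = 14
|RP| = √((-12)² + (9)²) = √225 = 15
Perimeter = 13 + 14 + 15 = 42.

42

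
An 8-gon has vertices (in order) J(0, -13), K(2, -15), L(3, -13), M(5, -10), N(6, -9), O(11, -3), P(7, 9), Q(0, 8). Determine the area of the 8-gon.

J→K: (0)(-15) − (2)(-13) = 26
K→L: (2)(-13) − (3)(-15) = 19
L→M: (3)(-10) − (5)(-13) = 35
M→N: (5)(-9) − (6)(-10) = 15
N→O: (6)(-3) − (11)(-9) = 81
O→P: (11)(9) − (7)(-3) = 120
P→Q: (7)(8) − (0)(9) = 56
Q→J: (0)(-13) − (0)(8) = 0
Σ = 352
Area = |Σ|/2 = 176.

176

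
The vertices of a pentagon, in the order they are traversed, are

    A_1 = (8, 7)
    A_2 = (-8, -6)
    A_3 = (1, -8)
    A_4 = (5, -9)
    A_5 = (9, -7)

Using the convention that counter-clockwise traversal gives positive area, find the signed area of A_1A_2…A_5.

Σ = (8) + (70) + (31) + (46) + (119) = 274
Signed area = Σ/2 = 137 (positive ⇒ counter-clockwise traversal).

137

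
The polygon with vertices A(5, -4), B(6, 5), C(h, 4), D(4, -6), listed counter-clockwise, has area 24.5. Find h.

2

Write out the shoelace sum; only the two edges meeting at C involve h:
2·Area = [(6·4 − h·5) + (h·(-6) − 4·4)] + 63
       = -11·h + 71 = 49
⇒ h = 2.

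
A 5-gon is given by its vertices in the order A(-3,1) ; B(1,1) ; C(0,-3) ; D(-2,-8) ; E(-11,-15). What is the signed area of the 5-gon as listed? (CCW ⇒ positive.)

A→B: (-3)(1) − (1)(1) = -4
B→C: (1)(-3) − (0)(1) = -3
C→D: (0)(-8) − (-2)(-3) = -6
D→E: (-2)(-15) − (-11)(-8) = -58
E→A: (-11)(1) − (-3)(-15) = -56
Σ = -127
Signed area = Σ/2 = -63.5 (negative ⇒ clockwise traversal).

-63.5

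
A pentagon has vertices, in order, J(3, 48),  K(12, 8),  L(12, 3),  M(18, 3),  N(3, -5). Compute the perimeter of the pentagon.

|JK| = √((9)² + (-40)²) = √1681 = 41
|KL| = √((0)² + (-5)²) = √25 = 5
|LM| = √((6)² + (0)²) = √36 = 6
|MN| = √((-15)² + (-8)²) = √289 = 17
|NJ| = √((0)² + (53)²) = √2809 = 53
Perimeter = 41 + 5 + 6 + 17 + 53 = 122.

122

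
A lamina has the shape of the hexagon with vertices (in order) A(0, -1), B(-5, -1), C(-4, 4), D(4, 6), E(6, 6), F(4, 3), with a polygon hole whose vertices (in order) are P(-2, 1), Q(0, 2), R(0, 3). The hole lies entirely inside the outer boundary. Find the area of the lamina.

44.5

Outer boundary:
Apply the shoelace formula: 2A = Σ (x_i·y_{i+1} − x_{i+1}·y_i), indices taken mod 6.
A→B: (0)(-1) − (-5)(-1) = -5
B→C: (-5)(4) − (-4)(-1) = -24
C→D: (-4)(6) − (4)(4) = -40
D→E: (4)(6) − (6)(6) = -12
E→F: (6)(3) − (4)(6) = -6
F→A: (4)(-1) − (0)(3) = -4
Σ = -91
Area = |Σ|/2 = 45.5.
Hole:
Apply the surveyor's formula: 2A = Σ (x_i·y_{i+1} − x_{i+1}·y_i), indices taken mod 3.
Σ = (-4) + (0) + (6) = 2
Area = |Σ|/2 = 1.
Net area = 45.5 − 1 = 44.5.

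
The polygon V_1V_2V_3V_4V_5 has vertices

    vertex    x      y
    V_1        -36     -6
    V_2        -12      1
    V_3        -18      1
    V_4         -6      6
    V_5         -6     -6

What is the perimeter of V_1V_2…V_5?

86

|V_1V_2| = √((24)² + (7)²) = √625 = 25
|V_2V_3| = √((-6)² + (0)²) = √36 = 6
|V_3V_4| = √((12)² + (5)²) = √169 = 13
|V_4V_5| = √((0)² + (-12)²) = √144 = 12
|V_5V_1| = √((-30)² + (0)²) = √900 = 30
Perimeter = 25 + 6 + 13 + 12 + 30 = 86.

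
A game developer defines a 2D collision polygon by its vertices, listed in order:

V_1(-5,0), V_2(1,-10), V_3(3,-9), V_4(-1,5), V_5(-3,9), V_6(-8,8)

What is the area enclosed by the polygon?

Σ = (50) + (21) + (6) + (6) + (48) + (40) = 171
Area = |Σ|/2 = 85.5.

85.5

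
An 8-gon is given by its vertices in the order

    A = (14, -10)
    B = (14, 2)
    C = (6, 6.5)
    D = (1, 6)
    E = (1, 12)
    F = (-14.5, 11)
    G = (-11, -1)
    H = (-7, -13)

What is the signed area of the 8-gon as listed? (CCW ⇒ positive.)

Apply the shoelace (surveyor's) formula: 2A = Σ (x_i·y_{i+1} − x_{i+1}·y_i), indices taken mod 8.
Cross-terms: 168, 79, 29.5, 6, 185, 135.5, 136, 252  ⇒  Σ = 991
Signed area = Σ/2 = 495.5 (positive ⇒ counter-clockwise traversal).

495.5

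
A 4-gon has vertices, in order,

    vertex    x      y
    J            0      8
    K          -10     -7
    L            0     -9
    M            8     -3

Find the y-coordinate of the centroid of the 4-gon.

-56/27

Apply Gauss's area formula. First the cross-terms c_i = x_i·y_{i+1} − x_{i+1}·y_i:
  80, 90, 72, 64  ⇒  2A = 306, A = 153.
Then Σ (y_i + y_{i+1})·c_i = -1904, so ȳ = -1904 / (6·153) = -56/27.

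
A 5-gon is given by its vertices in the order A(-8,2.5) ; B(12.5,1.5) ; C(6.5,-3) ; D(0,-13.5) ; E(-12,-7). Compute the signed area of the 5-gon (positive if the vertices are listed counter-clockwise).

-213.125

Apply the shoelace formula: 2A = Σ (x_i·y_{i+1} − x_{i+1}·y_i), indices taken mod 5.
Σ = (-43.25) + (-47.25) + (-87.75) + (-162) + (-86) = -426.25
Signed area = Σ/2 = -213.125 (negative ⇒ clockwise traversal).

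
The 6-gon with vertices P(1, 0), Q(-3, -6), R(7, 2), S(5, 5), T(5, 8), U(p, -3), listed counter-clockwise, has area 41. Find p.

-3

The doubled signed area Σ (x_i y_{i+1} − x_{i+1} y_i) is linear in p.
With p=0 it equals 58; the coefficient of p is -8 (from the two edges through U).
So -8·p + 58 = 2·41 = 82 ⇒ p = -3.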